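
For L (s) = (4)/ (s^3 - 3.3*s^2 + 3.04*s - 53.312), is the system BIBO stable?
Denominator: s^3 - 3.3*s^2 + 3.04*s - 53.312 = (s - 4.9)(s^2 + 1.6*s + 10.88). Poles: -0.8 + 3.2j, -0.8 - 3.2j, 4.9. All Re(p)<0: No (unstable)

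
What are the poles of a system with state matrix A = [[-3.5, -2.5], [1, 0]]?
Eigenvalues solve det(λI - A) = 0.
Characteristic polynomial: λ^2 + 3.5*λ + 2.5 = 0.
Factor: (λ + 2.5)(λ + 1) = 0.
Roots: -1, -2.5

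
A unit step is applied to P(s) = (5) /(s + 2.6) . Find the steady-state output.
FVT: lim_{t→∞} y(t) = lim_{s→0} s*Y(s) where Y(s) = P(s)/s.
= lim_{s→0} P(s) = P(0) = num(0)/den(0) = 5/2.6 = 1.923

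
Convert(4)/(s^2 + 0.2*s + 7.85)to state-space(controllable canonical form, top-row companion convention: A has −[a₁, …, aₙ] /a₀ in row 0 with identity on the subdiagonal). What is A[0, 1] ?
Reachable canonical form for den = s^2 + 0.2*s + 7.85: top row of A = -[a₁,a₂,...,aₙ]/a₀, ones on the subdiagonal, zeros elsewhere.
A = [[-0.2, -7.85], [1, 0]].
A[0,1] = -7.85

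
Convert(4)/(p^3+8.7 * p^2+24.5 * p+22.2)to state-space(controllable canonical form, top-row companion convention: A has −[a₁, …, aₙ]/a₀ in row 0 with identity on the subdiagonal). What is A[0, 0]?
Reachable canonical form for den = p^3 + 8.7*p^2 + 24.5*p + 22.2: top row of A = -[a₁,a₂,...,aₙ]/a₀, ones on the subdiagonal, zeros elsewhere.
A = [[-8.7, -24.5, -22.2], [1, 0, 0], [0, 1, 0]].
A[0,0] = -8.7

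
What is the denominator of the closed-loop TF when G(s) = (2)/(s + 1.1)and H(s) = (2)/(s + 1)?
Characteristic poly = G_den * H_den + G_num * H_num = (s^2 + 2.1*s + 1.1) + (4) = s^2 + 2.1*s + 5.1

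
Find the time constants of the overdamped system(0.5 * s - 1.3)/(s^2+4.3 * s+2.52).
Overdamped: real poles at -3.6, -0.7. τ = -1/pole → τ₁ = 0.2778, τ₂ = 1.429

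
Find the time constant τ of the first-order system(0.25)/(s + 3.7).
First-order system: τ = -1/pole. Pole = -3.7. τ = -1/(-3.7) = 0.2703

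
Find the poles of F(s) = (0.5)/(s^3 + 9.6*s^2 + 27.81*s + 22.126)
Set denominator = 0: s^3 + 9.6*s^2 + 27.81*s + 22.126 = (s + 1.3)(s + 3.7)(s + 4.6) = 0 → Poles: -1.3, -3.7, -4.6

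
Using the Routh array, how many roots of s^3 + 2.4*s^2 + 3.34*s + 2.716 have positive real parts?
Routh array:
s^3: [1, 3.34]; s^2: [2.4, 2.716]; s^1: [2.20833]; s^0: [2.716]
First column: [1, 2.4, 2.20833, 2.716]. Sign changes = RHP roots = 0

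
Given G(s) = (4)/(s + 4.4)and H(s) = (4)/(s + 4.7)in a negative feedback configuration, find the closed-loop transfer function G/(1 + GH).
Closed-loop T = G/(1+GH).
Numerator: G_num * H_den = 4*s + 18.8.
Denominator: G_den * H_den + G_num * H_num = (s^2 + 9.1*s + 20.68) + (16) = s^2 + 9.1*s + 36.68.
T(s) = (4*s + 18.8)/(s^2 + 9.1*s + 36.68)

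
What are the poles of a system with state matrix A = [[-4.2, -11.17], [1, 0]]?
Eigenvalues solve det(λI - A) = 0.
Characteristic polynomial: λ^2 + 4.2*λ + 11.17 = 0.
Roots: -2.1 + 2.6j, -2.1 - 2.6j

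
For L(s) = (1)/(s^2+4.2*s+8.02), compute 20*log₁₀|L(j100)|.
Substitute s = j*100: L(j100) = -9.99038e-05 - 4.19933e-06j.
|L(j100)| = sqrt(Re² + Im²) = 9.999e-05.
20*log₁₀(9.999e-05) = -80.00 dB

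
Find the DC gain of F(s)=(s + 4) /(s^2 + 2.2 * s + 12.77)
DC gain = F(0) = num(0)/den(0) = 4/12.77 = 0.3132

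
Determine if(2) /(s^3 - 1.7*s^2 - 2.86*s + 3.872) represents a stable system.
Denominator: s^3 - 1.7*s^2 - 2.86*s + 3.872 = (s - 2.2)(s + 1.6)(s - 1.1). Poles: -1.6, 1.1, 2.2. All Re(p)<0: No (unstable)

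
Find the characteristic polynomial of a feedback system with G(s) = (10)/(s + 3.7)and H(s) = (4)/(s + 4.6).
Characteristic poly = G_den * H_den + G_num * H_num = (s^2 + 8.3*s + 17.02) + (40) = s^2 + 8.3*s + 57.02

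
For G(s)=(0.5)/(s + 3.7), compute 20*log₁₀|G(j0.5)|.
Substitute s = j*0.5: G(j0.5) = 0.132712 - 0.017934j.
|G(j0.5)| = sqrt(Re² + Im²) = 0.1339.
20*log₁₀(0.1339) = -17.46 dB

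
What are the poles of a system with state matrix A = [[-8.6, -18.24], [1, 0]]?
Eigenvalues solve det(λI - A) = 0.
Characteristic polynomial: λ^2 + 8.6*λ + 18.24 = 0.
Factor: (λ + 3.8)(λ + 4.8) = 0.
Roots: -3.8, -4.8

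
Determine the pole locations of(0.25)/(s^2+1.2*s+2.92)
Set denominator = 0: s^2 + 1.2*s + 2.92 = 0 → Poles: -0.6 + 1.6j, -0.6 - 1.6j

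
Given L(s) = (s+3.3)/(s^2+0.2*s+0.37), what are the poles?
Set denominator = 0: s^2 + 0.2*s + 0.37 = 0 → Poles: -0.1 + 0.6j, -0.1 - 0.6j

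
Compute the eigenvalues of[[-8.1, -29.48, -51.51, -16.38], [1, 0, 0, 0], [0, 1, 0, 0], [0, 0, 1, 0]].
Eigenvalues solve det(λI - A) = 0.
Characteristic polynomial: λ^4 + 8.1*λ^3 + 29.48*λ^2 + 51.51*λ + 16.38 = 0.
Factor: (λ + 0.4)(λ + 3.5)(λ^2 + 4.2*λ + 11.7) = 0.
Roots: -0.4, -2.1 + 2.7j, -2.1 - 2.7j, -3.5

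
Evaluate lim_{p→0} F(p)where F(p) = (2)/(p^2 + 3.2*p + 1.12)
DC gain = F(0) = num(0)/den(0) = 2/1.12 = 1.786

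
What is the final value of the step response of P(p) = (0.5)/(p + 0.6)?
FVT: lim_{t→∞} y(t) = lim_{p→0} p*Y(p) where Y(p) = P(p)/p.
= lim_{p→0} P(p) = P(0) = num(0)/den(0) = 0.5/0.6 = 0.8333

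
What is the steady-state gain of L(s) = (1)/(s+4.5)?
DC gain = L(0) = num(0)/den(0) = 1/4.5 = 0.2222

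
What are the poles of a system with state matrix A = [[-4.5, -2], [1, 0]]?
Eigenvalues solve det(λI - A) = 0.
Characteristic polynomial: λ^2 + 4.5*λ + 2 = 0.
Factor: (λ + 0.5)(λ + 4) = 0.
Roots: -0.5, -4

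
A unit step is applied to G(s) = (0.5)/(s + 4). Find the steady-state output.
FVT: lim_{t→∞} y(t) = lim_{s→0} s*Y(s) where Y(s) = G(s)/s.
= lim_{s→0} G(s) = G(0) = num(0)/den(0) = 0.5/4 = 0.125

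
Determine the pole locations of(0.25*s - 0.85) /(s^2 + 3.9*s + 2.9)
Set denominator = 0: s^2 + 3.9*s + 2.9 = (s + 2.9)(s + 1) = 0 → Poles: -1, -2.9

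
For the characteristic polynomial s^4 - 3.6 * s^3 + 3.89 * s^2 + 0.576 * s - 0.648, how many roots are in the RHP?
s^4 - 3.6*s^3 + 3.89*s^2 + 0.576*s - 0.648 = (s - 0.4)(s + 0.4)(s^2 - 3.6*s + 4.05). Poles: -0.4, 0.4, 1.8 + 0.9j, 1.8 - 0.9j. RHP poles (Re>0): 3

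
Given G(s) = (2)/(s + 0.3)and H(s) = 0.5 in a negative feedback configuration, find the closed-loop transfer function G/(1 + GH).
Closed-loop T = G/(1+GH).
Numerator: G_num * H_den = 2.
Denominator: G_den * H_den + G_num * H_num = (s + 0.3) + (1) = s + 1.3.
T(s) = (2)/(s + 1.3)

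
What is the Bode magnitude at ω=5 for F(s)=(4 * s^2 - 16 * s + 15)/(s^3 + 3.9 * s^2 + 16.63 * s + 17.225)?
Substitute s = j*5: F(j5) = 1.24109 + 0.349552j.
|F(j5)| = sqrt(Re² + Im²) = 1.289.
20*log₁₀(1.289) = 2.21 dB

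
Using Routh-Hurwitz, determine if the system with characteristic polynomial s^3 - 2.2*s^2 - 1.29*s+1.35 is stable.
Routh array:
s^3: [1, -1.29]; s^2: [-2.2, 1.35]; s^1: [-0.676364]; s^0: [1.35]
First column: [1, -2.2, -0.676364, 1.35]. Sign changes = 2.
No, unstable (2 RHP root(s))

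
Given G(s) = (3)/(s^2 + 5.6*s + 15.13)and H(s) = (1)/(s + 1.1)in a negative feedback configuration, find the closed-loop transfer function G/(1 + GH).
Closed-loop T = G/(1+GH).
Numerator: G_num * H_den = 3*s + 3.3.
Denominator: G_den * H_den + G_num * H_num = (s^3 + 6.7*s^2 + 21.29*s + 16.643) + (3) = s^3 + 6.7*s^2 + 21.29*s + 19.643.
T(s) = (3*s + 3.3)/(s^3 + 6.7*s^2 + 21.29*s + 19.643)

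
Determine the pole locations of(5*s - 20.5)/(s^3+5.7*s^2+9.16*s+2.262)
Set denominator = 0: s^3 + 5.7*s^2 + 9.16*s + 2.262 = (s + 0.3)(s^2 + 5.4*s + 7.54) = 0 → Poles: -0.3, -2.7 + 0.5j, -2.7 - 0.5j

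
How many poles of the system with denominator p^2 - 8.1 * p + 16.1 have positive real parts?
p^2 - 8.1*p + 16.1 = (p - 4.6)(p - 3.5). Poles: 3.5, 4.6. RHP poles (Re>0): 2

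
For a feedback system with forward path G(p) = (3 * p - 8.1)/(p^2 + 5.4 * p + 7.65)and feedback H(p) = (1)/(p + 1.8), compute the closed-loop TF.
Closed-loop T = G/(1+GH).
Numerator: G_num * H_den = 3*p^2 - 2.7*p - 14.58.
Denominator: G_den * H_den + G_num * H_num = (p^3 + 7.2*p^2 + 17.37*p + 13.77) + (3*p - 8.1) = p^3 + 7.2*p^2 + 20.37*p + 5.67.
T(p) = (3*p^2 - 2.7*p - 14.58)/(p^3 + 7.2*p^2 + 20.37*p + 5.67)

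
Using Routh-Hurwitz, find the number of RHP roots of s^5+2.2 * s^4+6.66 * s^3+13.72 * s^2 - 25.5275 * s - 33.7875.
Routh array:
s^5: [1, 6.66, -25.5275]; s^4: [2.2, 13.72, -33.7875]; s^3: [0.423636, -10.1695]; s^2: [66.5318, -33.7875]; s^1: [-9.95441]; s^0: [-33.7875]
First column: [1, 2.2, 0.423636, 66.5318, -9.95441, -33.7875]. Sign changes = RHP roots = 1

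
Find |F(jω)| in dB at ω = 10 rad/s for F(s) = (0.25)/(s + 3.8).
Substitute s = j*10: F(j10) = 0.00830129 - 0.0218455j.
|F(j10)| = sqrt(Re² + Im²) = 0.02337.
20*log₁₀(0.02337) = -32.63 dB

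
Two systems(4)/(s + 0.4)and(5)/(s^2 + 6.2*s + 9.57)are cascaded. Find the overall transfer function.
Series: H = H₁ · H₂ = (n₁·n₂)/(d₁·d₂).
Num: n₁·n₂ = 20. Den: d₁·d₂ = s^3 + 6.6*s^2 + 12.05*s + 3.828.
H(s) = (20)/(s^3 + 6.6*s^2 + 12.05*s + 3.828)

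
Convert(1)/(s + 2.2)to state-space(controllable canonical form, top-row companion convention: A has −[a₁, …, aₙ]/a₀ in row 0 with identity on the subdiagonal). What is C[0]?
Reachable canonical form: C = numerator coefficients (right-aligned, zero-padded to length n).
num = 1, C = [[1]].
C[0] = 1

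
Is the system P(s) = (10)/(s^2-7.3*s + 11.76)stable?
Denominator: s^2 - 7.3*s + 11.76 = (s - 2.4)(s - 4.9). Poles: 2.4, 4.9. All Re(p)<0: No (unstable)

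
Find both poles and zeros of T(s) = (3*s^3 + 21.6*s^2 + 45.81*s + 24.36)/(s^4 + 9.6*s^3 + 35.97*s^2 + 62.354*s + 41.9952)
Set denominator = 0: s^4 + 9.6*s^3 + 35.97*s^2 + 62.354*s + 41.9952 = (s + 2.6)(s + 2.4)(s^2 + 4.6*s + 6.73) = 0 → Poles: -2.3 + 1.2j, -2.3 - 1.2j, -2.4, -2.6
Set numerator = 0: 3*s^3 + 21.6*s^2 + 45.81*s + 24.36 = 3*(s + 2.9)(s + 0.8)(s + 3.5) = 0 → Zeros: -0.8, -2.9, -3.5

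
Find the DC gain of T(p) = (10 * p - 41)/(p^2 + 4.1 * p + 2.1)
DC gain = T(0) = num(0)/den(0) = -41/2.1 = -19.52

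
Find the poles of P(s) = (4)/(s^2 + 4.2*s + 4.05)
Set denominator = 0: s^2 + 4.2*s + 4.05 = (s + 2.7)(s + 1.5) = 0 → Poles: -1.5, -2.7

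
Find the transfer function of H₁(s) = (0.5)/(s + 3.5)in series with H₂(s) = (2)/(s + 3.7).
Series: H = H₁ · H₂ = (n₁·n₂)/(d₁·d₂).
Num: n₁·n₂ = 1. Den: d₁·d₂ = s^2 + 7.2*s + 12.95.
H(s) = (1)/(s^2 + 7.2*s + 12.95)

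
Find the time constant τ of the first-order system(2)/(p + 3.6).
First-order system: τ = -1/pole. Pole = -3.6. τ = -1/(-3.6) = 0.2778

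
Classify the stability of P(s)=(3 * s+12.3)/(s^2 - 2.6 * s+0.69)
Denominator: s^2 - 2.6*s + 0.69 = (s - 0.3)(s - 2.3). Poles: 0.3, 2.3. Unstable (2 pole(s) in RHP)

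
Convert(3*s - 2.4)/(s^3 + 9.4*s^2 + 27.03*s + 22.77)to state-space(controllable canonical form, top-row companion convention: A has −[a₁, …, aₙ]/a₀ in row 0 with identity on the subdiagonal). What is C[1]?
Reachable canonical form: C = numerator coefficients (right-aligned, zero-padded to length n).
num = 3*s - 2.4, C = [[0, 3, -2.4]].
C[1] = 3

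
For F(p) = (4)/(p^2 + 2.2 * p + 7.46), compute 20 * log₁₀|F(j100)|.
Substitute p = j*100: F(j100) = -0.000400105 - 8.80887e-06j.
|F(j100)| = sqrt(Re² + Im²) = 0.0004002.
20*log₁₀(0.0004002) = -67.95 dB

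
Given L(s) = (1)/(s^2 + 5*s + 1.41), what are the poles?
Set denominator = 0: s^2 + 5*s + 1.41 = (s + 4.7)(s + 0.3) = 0 → Poles: -0.3, -4.7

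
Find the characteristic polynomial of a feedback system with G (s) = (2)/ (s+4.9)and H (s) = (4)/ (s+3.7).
Characteristic poly = G_den * H_den + G_num * H_num = (s^2 + 8.6*s + 18.13) + (8) = s^2 + 8.6*s + 26.13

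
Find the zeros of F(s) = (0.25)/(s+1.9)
Numerator is a nonzero constant (0.25) → Zeros: none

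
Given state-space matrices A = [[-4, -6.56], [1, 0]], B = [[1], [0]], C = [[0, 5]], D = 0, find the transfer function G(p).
G(p) = C(pI - A)⁻¹B + D.
Characteristic polynomial det(pI - A) = p^2 + 4*p + 6.56.
Numerator from C·adj(pI-A)·B + D·det(pI-A) = 5.
G(p) = (5)/(p^2 + 4*p + 6.56)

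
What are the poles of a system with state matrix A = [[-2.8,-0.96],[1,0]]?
Eigenvalues solve det(λI - A) = 0.
Characteristic polynomial: λ^2 + 2.8*λ + 0.96 = 0.
Factor: (λ + 0.4)(λ + 2.4) = 0.
Roots: -0.4, -2.4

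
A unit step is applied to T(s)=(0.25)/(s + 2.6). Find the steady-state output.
FVT: lim_{t→∞} y(t) = lim_{s→0} s*Y(s) where Y(s) = T(s)/s.
= lim_{s→0} T(s) = T(0) = num(0)/den(0) = 0.25/2.6 = 0.09615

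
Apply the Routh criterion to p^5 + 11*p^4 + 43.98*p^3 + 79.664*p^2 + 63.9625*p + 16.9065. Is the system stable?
Routh array:
p^5: [1, 43.98, 63.9625]; p^4: [11, 79.664, 16.9065]; p^3: [36.7378, 62.4255]; p^2: [60.9726, 16.9065]; p^1: [52.2389]; p^0: [16.9065]
First column: [1, 11, 36.7378, 60.9726, 52.2389, 16.9065]. Sign changes = 0.
Yes, stable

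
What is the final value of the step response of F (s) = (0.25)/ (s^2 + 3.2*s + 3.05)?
FVT: lim_{t→∞} y(t) = lim_{s→0} s*Y(s) where Y(s) = F(s)/s.
= lim_{s→0} F(s) = F(0) = num(0)/den(0) = 0.25/3.05 = 0.08197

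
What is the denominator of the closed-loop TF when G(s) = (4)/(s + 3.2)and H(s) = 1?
Characteristic poly = G_den * H_den + G_num * H_num = (s + 3.2) + (4) = s + 7.2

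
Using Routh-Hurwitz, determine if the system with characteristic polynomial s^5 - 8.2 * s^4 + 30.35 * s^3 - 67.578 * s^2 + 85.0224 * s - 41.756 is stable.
Routh array:
s^5: [1, 30.35, 85.0224]; s^4: [-8.2, -67.578, -41.756]; s^3: [22.1088, 79.9302]; s^2: [-37.9324, -41.756]; s^1: [55.5929]; s^0: [-41.756]
First column: [1, -8.2, 22.1088, -37.9324, 55.5929, -41.756]. Sign changes = 5.
No, unstable (5 RHP root(s))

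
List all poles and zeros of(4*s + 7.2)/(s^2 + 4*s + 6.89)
Set denominator = 0: s^2 + 4*s + 6.89 = 0 → Poles: -2 + 1.7j, -2 - 1.7j
Set numerator = 0: 4*s + 7.2 = 0 → Zeros: -1.8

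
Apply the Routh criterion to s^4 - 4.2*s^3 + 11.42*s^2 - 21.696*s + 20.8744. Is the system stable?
Routh array:
s^4: [1, 11.42, 20.8744]; s^3: [-4.2, -21.696]; s^2: [6.25429, 20.8744]; s^1: [-7.67802]; s^0: [20.8744]
First column: [1, -4.2, 6.25429, -7.67802, 20.8744]. Sign changes = 4.
No, unstable (4 RHP root(s))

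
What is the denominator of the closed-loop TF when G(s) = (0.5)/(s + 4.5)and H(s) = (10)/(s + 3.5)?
Characteristic poly = G_den * H_den + G_num * H_num = (s^2 + 8*s + 15.75) + (5) = s^2 + 8*s + 20.75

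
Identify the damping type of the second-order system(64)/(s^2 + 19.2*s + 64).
Standard form: ωn²/(s²+2ζωn·s+ωn²) gives ωn=8, ζ=1.2.
Overdamped (ζ = 1.2 > 1)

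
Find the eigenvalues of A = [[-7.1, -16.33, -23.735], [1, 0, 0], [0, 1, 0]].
Eigenvalues solve det(λI - A) = 0.
Characteristic polynomial: λ^3 + 7.1*λ^2 + 16.33*λ + 23.735 = 0.
Factor: (λ + 4.7)(λ^2 + 2.4*λ + 5.05) = 0.
Roots: -1.2 + 1.9j, -1.2 - 1.9j, -4.7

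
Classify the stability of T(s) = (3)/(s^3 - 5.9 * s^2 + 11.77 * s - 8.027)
Denominator: s^3 - 5.9*s^2 + 11.77*s - 8.027 = (s - 2.3)(s^2 - 3.6*s + 3.49). Poles: 1.8 + 0.5j, 1.8 - 0.5j, 2.3. Unstable (3 pole(s) in RHP)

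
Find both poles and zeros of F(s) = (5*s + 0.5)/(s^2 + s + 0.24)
Set denominator = 0: s^2 + s + 0.24 = (s + 0.4)(s + 0.6) = 0 → Poles: -0.4, -0.6
Set numerator = 0: 5*s + 0.5 = 0 → Zeros: -0.1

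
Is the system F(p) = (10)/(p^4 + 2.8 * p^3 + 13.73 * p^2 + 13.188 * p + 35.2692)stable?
Denominator: p^4 + 2.8*p^3 + 13.73*p^2 + 13.188*p + 35.2692 = (p^2 + 2.4*p + 8.73)(p^2 + 0.4*p + 4.04). Poles: -0.2 + 2j, -0.2 - 2j, -1.2 + 2.7j, -1.2 - 2.7j. All Re(p)<0: Yes (stable)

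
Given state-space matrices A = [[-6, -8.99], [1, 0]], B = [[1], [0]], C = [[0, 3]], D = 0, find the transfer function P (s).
P(s) = C(sI - A)⁻¹B + D.
Characteristic polynomial det(sI - A) = s^2 + 6*s + 8.99.
Numerator from C·adj(sI-A)·B + D·det(sI-A) = 3.
P(s) = (3)/(s^2 + 6*s + 8.99)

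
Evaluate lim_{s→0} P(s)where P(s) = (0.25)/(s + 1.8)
DC gain = P(0) = num(0)/den(0) = 0.25/1.8 = 0.1389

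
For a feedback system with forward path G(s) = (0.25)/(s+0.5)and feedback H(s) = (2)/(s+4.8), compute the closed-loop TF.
Closed-loop T = G/(1+GH).
Numerator: G_num * H_den = 0.25*s + 1.2.
Denominator: G_den * H_den + G_num * H_num = (s^2 + 5.3*s + 2.4) + (0.5) = s^2 + 5.3*s + 2.9.
T(s) = (0.25*s + 1.2)/(s^2 + 5.3*s + 2.9)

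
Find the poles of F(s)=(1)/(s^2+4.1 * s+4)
Set denominator = 0: s^2 + 4.1*s + 4 = (s + 2.5)(s + 1.6) = 0 → Poles: -1.6, -2.5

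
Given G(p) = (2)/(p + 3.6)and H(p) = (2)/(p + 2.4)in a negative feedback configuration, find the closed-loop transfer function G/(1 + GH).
Closed-loop T = G/(1+GH).
Numerator: G_num * H_den = 2*p + 4.8.
Denominator: G_den * H_den + G_num * H_num = (p^2 + 6*p + 8.64) + (4) = p^2 + 6*p + 12.64.
T(p) = (2*p + 4.8)/(p^2 + 6*p + 12.64)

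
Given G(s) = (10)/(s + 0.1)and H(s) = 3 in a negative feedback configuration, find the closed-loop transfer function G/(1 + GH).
Closed-loop T = G/(1+GH).
Numerator: G_num * H_den = 10.
Denominator: G_den * H_den + G_num * H_num = (s + 0.1) + (30) = s + 30.1.
T(s) = (10)/(s + 30.1)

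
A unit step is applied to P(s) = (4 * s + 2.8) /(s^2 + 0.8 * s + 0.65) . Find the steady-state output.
FVT: lim_{t→∞} y(t) = lim_{s→0} s*Y(s) where Y(s) = P(s)/s.
= lim_{s→0} P(s) = P(0) = num(0)/den(0) = 2.8/0.65 = 4.308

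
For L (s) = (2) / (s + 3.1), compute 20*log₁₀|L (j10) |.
Substitute s = j*10: L(j10) = 0.0565642 - 0.182465j.
|L(j10)| = sqrt(Re² + Im²) = 0.191.
20*log₁₀(0.191) = -14.38 dB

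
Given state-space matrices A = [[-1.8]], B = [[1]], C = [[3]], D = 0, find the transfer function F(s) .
F(s) = C(sI - A)⁻¹B + D.
Characteristic polynomial det(sI - A) = s + 1.8.
Numerator from C·adj(sI-A)·B + D·det(sI-A) = 3.
F(s) = (3)/(s + 1.8)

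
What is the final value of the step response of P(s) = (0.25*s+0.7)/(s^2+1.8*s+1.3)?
FVT: lim_{t→∞} y(t) = lim_{s→0} s*Y(s) where Y(s) = P(s)/s.
= lim_{s→0} P(s) = P(0) = num(0)/den(0) = 0.7/1.3 = 0.5385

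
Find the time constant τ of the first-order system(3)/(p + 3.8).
First-order system: τ = -1/pole. Pole = -3.8. τ = -1/(-3.8) = 0.2632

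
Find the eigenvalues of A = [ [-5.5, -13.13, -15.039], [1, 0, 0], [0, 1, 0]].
Eigenvalues solve det(λI - A) = 0.
Characteristic polynomial: λ^3 + 5.5*λ^2 + 13.13*λ + 15.039 = 0.
Factor: (λ + 2.7)(λ^2 + 2.8*λ + 5.57) = 0.
Roots: -1.4 + 1.9j, -1.4 - 1.9j, -2.7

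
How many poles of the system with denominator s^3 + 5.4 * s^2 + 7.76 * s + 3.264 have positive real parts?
s^3 + 5.4*s^2 + 7.76*s + 3.264 = (s + 1.2)(s + 0.8)(s + 3.4). Poles: -0.8, -1.2, -3.4. RHP poles (Re>0): 0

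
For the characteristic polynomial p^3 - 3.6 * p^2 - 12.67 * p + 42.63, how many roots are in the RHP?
p^3 - 3.6*p^2 - 12.67*p + 42.63 = (p - 2.9)(p - 4.2)(p + 3.5). Poles: -3.5, 2.9, 4.2. RHP poles (Re>0): 2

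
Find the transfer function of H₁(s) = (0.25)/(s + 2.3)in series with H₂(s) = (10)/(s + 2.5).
Series: H = H₁ · H₂ = (n₁·n₂)/(d₁·d₂).
Num: n₁·n₂ = 2.5. Den: d₁·d₂ = s^2 + 4.8*s + 5.75.
H(s) = (2.5)/(s^2 + 4.8*s + 5.75)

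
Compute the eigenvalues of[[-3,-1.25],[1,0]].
Eigenvalues solve det(λI - A) = 0.
Characteristic polynomial: λ^2 + 3*λ + 1.25 = 0.
Factor: (λ + 0.5)(λ + 2.5) = 0.
Roots: -0.5, -2.5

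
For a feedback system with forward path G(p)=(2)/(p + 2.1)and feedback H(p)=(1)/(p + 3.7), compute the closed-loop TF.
Closed-loop T = G/(1+GH).
Numerator: G_num * H_den = 2*p + 7.4.
Denominator: G_den * H_den + G_num * H_num = (p^2 + 5.8*p + 7.77) + (2) = p^2 + 5.8*p + 9.77.
T(p) = (2*p + 7.4)/(p^2 + 5.8*p + 9.77)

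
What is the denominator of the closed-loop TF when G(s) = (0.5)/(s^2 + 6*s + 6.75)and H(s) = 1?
Characteristic poly = G_den * H_den + G_num * H_num = (s^2 + 6*s + 6.75) + (0.5) = s^2 + 6*s + 7.25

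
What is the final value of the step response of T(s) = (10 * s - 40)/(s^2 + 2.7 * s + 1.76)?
FVT: lim_{t→∞} y(t) = lim_{s→0} s*Y(s) where Y(s) = T(s)/s.
= lim_{s→0} T(s) = T(0) = num(0)/den(0) = -40/1.76 = -22.73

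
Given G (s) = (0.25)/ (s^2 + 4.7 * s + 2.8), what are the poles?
Set denominator = 0: s^2 + 4.7*s + 2.8 = (s + 4)(s + 0.7) = 0 → Poles: -0.7, -4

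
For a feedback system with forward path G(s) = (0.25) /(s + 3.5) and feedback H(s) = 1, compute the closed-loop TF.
Closed-loop T = G/(1+GH).
Numerator: G_num * H_den = 0.25.
Denominator: G_den * H_den + G_num * H_num = (s + 3.5) + (0.25) = s + 3.75.
T(s) = (0.25)/(s + 3.75)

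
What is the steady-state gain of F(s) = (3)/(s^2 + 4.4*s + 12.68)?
DC gain = F(0) = num(0)/den(0) = 3/12.68 = 0.2366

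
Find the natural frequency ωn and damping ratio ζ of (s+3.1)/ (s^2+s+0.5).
Underdamped: complex pole -0.5 + 0.5j. ωn = |pole| = 0.7071, ζ = -Re(pole)/ωn = 0.7071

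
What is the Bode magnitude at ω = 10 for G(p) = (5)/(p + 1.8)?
Substitute p = j*10: G(j10) = 0.0871755 - 0.484308j.
|G(j10)| = sqrt(Re² + Im²) = 0.4921.
20*log₁₀(0.4921) = -6.16 dB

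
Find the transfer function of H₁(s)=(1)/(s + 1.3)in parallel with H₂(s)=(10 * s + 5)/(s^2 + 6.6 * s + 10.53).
Parallel: H = H₁ + H₂ = (n₁·d₂ + n₂·d₁)/(d₁·d₂).
n₁·d₂ = s^2 + 6.6*s + 10.53. n₂·d₁ = 10*s^2 + 18*s + 6.5. Sum = 11*s^2 + 24.6*s + 17.03. d₁·d₂ = s^3 + 7.9*s^2 + 19.11*s + 13.689.
H(s) = (11*s^2 + 24.6*s + 17.03)/(s^3 + 7.9*s^2 + 19.11*s + 13.689)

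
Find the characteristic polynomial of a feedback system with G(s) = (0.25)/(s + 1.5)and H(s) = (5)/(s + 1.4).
Characteristic poly = G_den * H_den + G_num * H_num = (s^2 + 2.9*s + 2.1) + (1.25) = s^2 + 2.9*s + 3.35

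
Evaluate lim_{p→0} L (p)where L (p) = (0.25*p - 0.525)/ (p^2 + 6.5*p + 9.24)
DC gain = L(0) = num(0)/den(0) = -0.525/9.24 = -0.05682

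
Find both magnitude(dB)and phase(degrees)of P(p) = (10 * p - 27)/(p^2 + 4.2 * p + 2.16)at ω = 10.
Substitute p = j*10: P(j10) = 0.6035 - 0.763011j.
|P| = 20*log₁₀(sqrt(Re²+Im²)) = -0.24 dB.
∠P = atan2(Im, Re) = -51.66°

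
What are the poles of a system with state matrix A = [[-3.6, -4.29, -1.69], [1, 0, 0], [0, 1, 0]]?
Eigenvalues solve det(λI - A) = 0.
Characteristic polynomial: λ^3 + 3.6*λ^2 + 4.29*λ + 1.69 = 0.
Factor: (λ + 1.3)(λ + 1)(λ + 1.3) = 0.
Roots: -1, -1.3, -1.3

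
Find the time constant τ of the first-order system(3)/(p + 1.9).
First-order system: τ = -1/pole. Pole = -1.9. τ = -1/(-1.9) = 0.5263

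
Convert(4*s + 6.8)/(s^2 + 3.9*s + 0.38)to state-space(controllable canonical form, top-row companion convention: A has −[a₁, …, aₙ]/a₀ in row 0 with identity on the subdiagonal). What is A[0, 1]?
Reachable canonical form for den = s^2 + 3.9*s + 0.38: top row of A = -[a₁,a₂,...,aₙ]/a₀, ones on the subdiagonal, zeros elsewhere.
A = [[-3.9, -0.38], [1, 0]].
A[0,1] = -0.38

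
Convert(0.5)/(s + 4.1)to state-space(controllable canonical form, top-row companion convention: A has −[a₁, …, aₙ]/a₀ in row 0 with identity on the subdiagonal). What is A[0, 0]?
Reachable canonical form for den = s + 4.1: top row of A = -[a₁,a₂,...,aₙ]/a₀, ones on the subdiagonal, zeros elsewhere.
A = [[-4.1]].
A[0,0] = -4.1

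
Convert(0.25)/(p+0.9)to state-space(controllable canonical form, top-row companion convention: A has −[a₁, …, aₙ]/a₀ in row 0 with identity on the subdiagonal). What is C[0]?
Reachable canonical form: C = numerator coefficients (right-aligned, zero-padded to length n).
num = 0.25, C = [[0.25]].
C[0] = 0.25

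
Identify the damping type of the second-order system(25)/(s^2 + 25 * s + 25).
Standard form: ωn²/(s²+2ζωn·s+ωn²) gives ωn=5, ζ=2.5.
Overdamped (ζ = 2.5 > 1)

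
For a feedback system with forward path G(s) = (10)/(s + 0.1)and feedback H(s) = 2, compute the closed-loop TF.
Closed-loop T = G/(1+GH).
Numerator: G_num * H_den = 10.
Denominator: G_den * H_den + G_num * H_num = (s + 0.1) + (20) = s + 20.1.
T(s) = (10)/(s + 20.1)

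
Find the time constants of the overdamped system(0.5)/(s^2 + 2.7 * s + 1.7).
Overdamped: real poles at -1.7, -1. τ = -1/pole → τ₁ = 0.5882, τ₂ = 1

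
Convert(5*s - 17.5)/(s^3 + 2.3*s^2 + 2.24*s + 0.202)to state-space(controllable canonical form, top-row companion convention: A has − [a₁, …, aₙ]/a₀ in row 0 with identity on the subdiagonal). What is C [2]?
Reachable canonical form: C = numerator coefficients (right-aligned, zero-padded to length n).
num = 5*s - 17.5, C = [[0, 5, -17.5]].
C[2] = -17.5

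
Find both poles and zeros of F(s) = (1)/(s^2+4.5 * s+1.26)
Set denominator = 0: s^2 + 4.5*s + 1.26 = (s + 4.2)(s + 0.3) = 0 → Poles: -0.3, -4.2
Numerator is a nonzero constant (1) → Zeros: none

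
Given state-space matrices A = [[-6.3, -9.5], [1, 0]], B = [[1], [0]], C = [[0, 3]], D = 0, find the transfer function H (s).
H(s) = C(sI - A)⁻¹B + D.
Characteristic polynomial det(sI - A) = s^2 + 6.3*s + 9.5.
Numerator from C·adj(sI-A)·B + D·det(sI-A) = 3.
H(s) = (3)/(s^2 + 6.3*s + 9.5)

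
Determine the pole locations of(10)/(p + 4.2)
Set denominator = 0: p + 4.2 = 0 → Poles: -4.2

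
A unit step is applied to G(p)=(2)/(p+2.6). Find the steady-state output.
FVT: lim_{t→∞} y(t) = lim_{p→0} p*Y(p) where Y(p) = G(p)/p.
= lim_{p→0} G(p) = G(0) = num(0)/den(0) = 2/2.6 = 0.7692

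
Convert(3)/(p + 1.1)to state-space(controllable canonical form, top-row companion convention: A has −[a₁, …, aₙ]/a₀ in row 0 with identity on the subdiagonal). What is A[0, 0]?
Reachable canonical form for den = p + 1.1: top row of A = -[a₁,a₂,...,aₙ]/a₀, ones on the subdiagonal, zeros elsewhere.
A = [[-1.1]].
A[0,0] = -1.1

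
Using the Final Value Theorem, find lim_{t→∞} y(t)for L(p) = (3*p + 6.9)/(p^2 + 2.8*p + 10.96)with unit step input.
FVT: lim_{t→∞} y(t) = lim_{p→0} p*Y(p) where Y(p) = L(p)/p.
= lim_{p→0} L(p) = L(0) = num(0)/den(0) = 6.9/10.96 = 0.6296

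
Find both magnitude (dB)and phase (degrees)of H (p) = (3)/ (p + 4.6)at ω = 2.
Substitute p = j*2: H(j2) = 0.54849 - 0.238474j.
|H| = 20*log₁₀(sqrt(Re²+Im²)) = -4.46 dB.
∠H = atan2(Im, Re) = -23.50°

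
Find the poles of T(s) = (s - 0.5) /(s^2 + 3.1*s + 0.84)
Set denominator = 0: s^2 + 3.1*s + 0.84 = (s + 0.3)(s + 2.8) = 0 → Poles: -0.3, -2.8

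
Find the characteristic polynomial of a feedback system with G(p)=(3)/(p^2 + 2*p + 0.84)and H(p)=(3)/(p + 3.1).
Characteristic poly = G_den * H_den + G_num * H_num = (p^3 + 5.1*p^2 + 7.04*p + 2.604) + (9) = p^3 + 5.1*p^2 + 7.04*p + 11.604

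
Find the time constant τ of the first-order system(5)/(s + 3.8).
First-order system: τ = -1/pole. Pole = -3.8. τ = -1/(-3.8) = 0.2632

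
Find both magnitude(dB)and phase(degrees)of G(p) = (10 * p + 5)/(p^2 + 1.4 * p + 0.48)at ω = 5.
Substitute p = j*5: G(j5) = 0.349722 - 1.93931j.
|G| = 20*log₁₀(sqrt(Re²+Im²)) = 5.89 dB.
∠G = atan2(Im, Re) = -79.78°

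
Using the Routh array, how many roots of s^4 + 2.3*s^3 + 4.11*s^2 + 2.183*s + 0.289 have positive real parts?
Routh array:
s^4: [1, 4.11, 0.289]; s^3: [2.3, 2.183]; s^2: [3.16087, 0.289]; s^1: [1.97271]; s^0: [0.289]
First column: [1, 2.3, 3.16087, 1.97271, 0.289]. Sign changes = RHP roots = 0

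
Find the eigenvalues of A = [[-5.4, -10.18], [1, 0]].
Eigenvalues solve det(λI - A) = 0.
Characteristic polynomial: λ^2 + 5.4*λ + 10.18 = 0.
Roots: -2.7 + 1.7j, -2.7 - 1.7j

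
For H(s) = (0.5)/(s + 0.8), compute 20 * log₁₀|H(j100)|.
Substitute s = j*100: H(j100) = 3.99974e-05 - 0.00499968j.
|H(j100)| = sqrt(Re² + Im²) = 0.005.
20*log₁₀(0.005) = -46.02 dB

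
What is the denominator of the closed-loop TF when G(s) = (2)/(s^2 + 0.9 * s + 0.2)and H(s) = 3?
Characteristic poly = G_den * H_den + G_num * H_num = (s^2 + 0.9*s + 0.2) + (6) = s^2 + 0.9*s + 6.2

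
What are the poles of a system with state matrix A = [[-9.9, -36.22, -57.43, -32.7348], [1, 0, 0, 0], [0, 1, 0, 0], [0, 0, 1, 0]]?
Eigenvalues solve det(λI - A) = 0.
Characteristic polynomial: λ^4 + 9.9*λ^3 + 36.22*λ^2 + 57.43*λ + 32.7348 = 0.
Factor: (λ + 2.7)(λ + 1.4)(λ^2 + 5.8*λ + 8.66) = 0.
Roots: -1.4, -2.7, -2.9 + 0.5j, -2.9 - 0.5j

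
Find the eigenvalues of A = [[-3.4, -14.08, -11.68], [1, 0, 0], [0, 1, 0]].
Eigenvalues solve det(λI - A) = 0.
Characteristic polynomial: λ^3 + 3.4*λ^2 + 14.08*λ + 11.68 = 0.
Factor: (λ + 1)(λ^2 + 2.4*λ + 11.68) = 0.
Roots: -1, -1.2 + 3.2j, -1.2 - 3.2j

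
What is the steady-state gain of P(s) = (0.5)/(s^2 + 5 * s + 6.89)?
DC gain = P(0) = num(0)/den(0) = 0.5/6.89 = 0.07257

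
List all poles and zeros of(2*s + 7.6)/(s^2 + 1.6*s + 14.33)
Set denominator = 0: s^2 + 1.6*s + 14.33 = 0 → Poles: -0.8 + 3.7j, -0.8 - 3.7j
Set numerator = 0: 2*s + 7.6 = 0 → Zeros: -3.8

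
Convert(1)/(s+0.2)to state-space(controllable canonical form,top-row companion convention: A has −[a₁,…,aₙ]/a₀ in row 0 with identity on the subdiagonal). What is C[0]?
Reachable canonical form: C = numerator coefficients (right-aligned, zero-padded to length n).
num = 1, C = [[1]].
C[0] = 1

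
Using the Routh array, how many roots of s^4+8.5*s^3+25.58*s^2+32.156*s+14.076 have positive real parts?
Routh array:
s^4: [1, 25.58, 14.076]; s^3: [8.5, 32.156]; s^2: [21.7969, 14.076]; s^1: [26.6669]; s^0: [14.076]
First column: [1, 8.5, 21.7969, 26.6669, 14.076]. Sign changes = RHP roots = 0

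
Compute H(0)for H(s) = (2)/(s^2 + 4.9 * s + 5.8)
DC gain = H(0) = num(0)/den(0) = 2/5.8 = 0.3448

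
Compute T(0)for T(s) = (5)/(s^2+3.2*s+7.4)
DC gain = T(0) = num(0)/den(0) = 5/7.4 = 0.6757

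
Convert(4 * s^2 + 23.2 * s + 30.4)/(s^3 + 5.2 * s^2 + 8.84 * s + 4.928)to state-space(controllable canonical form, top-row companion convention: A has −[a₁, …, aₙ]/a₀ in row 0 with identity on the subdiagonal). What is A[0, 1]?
Reachable canonical form for den = s^3 + 5.2*s^2 + 8.84*s + 4.928: top row of A = -[a₁,a₂,...,aₙ]/a₀, ones on the subdiagonal, zeros elsewhere.
A = [[-5.2, -8.84, -4.928], [1, 0, 0], [0, 1, 0]].
A[0,1] = -8.84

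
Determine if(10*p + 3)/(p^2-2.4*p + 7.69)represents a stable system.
Denominator: p^2 - 2.4*p + 7.69. Poles: 1.2 + 2.5j, 1.2 - 2.5j. All Re(p)<0: No (unstable)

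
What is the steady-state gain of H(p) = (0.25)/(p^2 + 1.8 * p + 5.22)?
DC gain = H(0) = num(0)/den(0) = 0.25/5.22 = 0.04789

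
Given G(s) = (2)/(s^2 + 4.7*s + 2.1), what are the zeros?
Numerator is a nonzero constant (2) → Zeros: none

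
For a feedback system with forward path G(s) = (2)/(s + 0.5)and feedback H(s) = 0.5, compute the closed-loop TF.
Closed-loop T = G/(1+GH).
Numerator: G_num * H_den = 2.
Denominator: G_den * H_den + G_num * H_num = (s + 0.5) + (1) = s + 1.5.
T(s) = (2)/(s + 1.5)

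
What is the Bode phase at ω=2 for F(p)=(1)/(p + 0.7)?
Substitute p = j*2: F(j2) = 0.155902 - 0.445434j.
∠F(j2) = atan2(Im, Re) = atan2(-0.445434, 0.155902) = -70.71°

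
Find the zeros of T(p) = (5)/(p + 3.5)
Numerator is a nonzero constant (5) → Zeros: none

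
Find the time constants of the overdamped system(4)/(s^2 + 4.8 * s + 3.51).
Overdamped: real poles at -0.9, -3.9. τ = -1/pole → τ₁ = 1.111, τ₂ = 0.2564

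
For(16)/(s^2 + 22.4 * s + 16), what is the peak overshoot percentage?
Standard form: ωn²/(s²+2ζωn·s+ωn²) → ωn = 4, ζ = 2.8.
ζ ≥ 1, so the response is non-oscillatory: peak overshoot = 0%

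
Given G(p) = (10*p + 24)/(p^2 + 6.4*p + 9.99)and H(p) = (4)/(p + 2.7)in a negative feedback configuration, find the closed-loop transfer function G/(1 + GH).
Closed-loop T = G/(1+GH).
Numerator: G_num * H_den = 10*p^2 + 51*p + 64.8.
Denominator: G_den * H_den + G_num * H_num = (p^3 + 9.1*p^2 + 27.27*p + 26.973) + (40*p + 96) = p^3 + 9.1*p^2 + 67.27*p + 122.973.
T(p) = (10*p^2 + 51*p + 64.8)/(p^3 + 9.1*p^2 + 67.27*p + 122.973)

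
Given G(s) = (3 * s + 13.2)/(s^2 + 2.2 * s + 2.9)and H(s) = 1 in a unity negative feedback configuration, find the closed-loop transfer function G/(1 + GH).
Closed-loop T = G/(1+GH).
Numerator: G_num * H_den = 3*s + 13.2.
Denominator: G_den * H_den + G_num * H_num = (s^2 + 2.2*s + 2.9) + (3*s + 13.2) = s^2 + 5.2*s + 16.1.
T(s) = (3*s + 13.2)/(s^2 + 5.2*s + 16.1)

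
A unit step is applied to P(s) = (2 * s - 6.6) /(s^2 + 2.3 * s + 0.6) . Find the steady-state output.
FVT: lim_{t→∞} y(t) = lim_{s→0} s*Y(s) where Y(s) = P(s)/s.
= lim_{s→0} P(s) = P(0) = num(0)/den(0) = -6.6/0.6 = -11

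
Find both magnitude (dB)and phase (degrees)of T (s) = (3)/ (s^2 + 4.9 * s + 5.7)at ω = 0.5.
Substitute s = j*0.5: T(j0.5) = 0.457919 - 0.205854j.
|T| = 20*log₁₀(sqrt(Re²+Im²)) = -5.98 dB.
∠T = atan2(Im, Re) = -24.21°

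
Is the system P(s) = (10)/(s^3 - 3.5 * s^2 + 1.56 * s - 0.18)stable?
Denominator: s^3 - 3.5*s^2 + 1.56*s - 0.18 = (s - 0.2)(s - 3)(s - 0.3). Poles: 0.2, 0.3, 3. All Re(p)<0: No (unstable)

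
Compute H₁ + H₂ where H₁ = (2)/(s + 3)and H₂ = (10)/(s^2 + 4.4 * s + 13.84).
Parallel: H = H₁ + H₂ = (n₁·d₂ + n₂·d₁)/(d₁·d₂).
n₁·d₂ = 2*s^2 + 8.8*s + 27.68. n₂·d₁ = 10*s + 30. Sum = 2*s^2 + 18.8*s + 57.68. d₁·d₂ = s^3 + 7.4*s^2 + 27.04*s + 41.52.
H(s) = (2*s^2 + 18.8*s + 57.68)/(s^3 + 7.4*s^2 + 27.04*s + 41.52)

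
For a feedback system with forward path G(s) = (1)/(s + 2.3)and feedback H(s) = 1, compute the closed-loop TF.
Closed-loop T = G/(1+GH).
Numerator: G_num * H_den = 1.
Denominator: G_den * H_den + G_num * H_num = (s + 2.3) + (1) = s + 3.3.
T(s) = (1)/(s + 3.3)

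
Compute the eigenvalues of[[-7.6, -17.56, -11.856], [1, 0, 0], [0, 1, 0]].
Eigenvalues solve det(λI - A) = 0.
Characteristic polynomial: λ^3 + 7.6*λ^2 + 17.56*λ + 11.856 = 0.
Factor: (λ + 1.2)(λ + 3.8)(λ + 2.6) = 0.
Roots: -1.2, -2.6, -3.8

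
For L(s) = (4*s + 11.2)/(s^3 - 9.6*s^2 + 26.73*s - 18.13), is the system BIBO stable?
Denominator: s^3 - 9.6*s^2 + 26.73*s - 18.13 = (s - 1)(s - 3.7)(s - 4.9). Poles: 1, 3.7, 4.9. All Re(p)<0: No (unstable)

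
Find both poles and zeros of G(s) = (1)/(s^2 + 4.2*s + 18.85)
Set denominator = 0: s^2 + 4.2*s + 18.85 = 0 → Poles: -2.1 + 3.8j, -2.1 - 3.8j
Numerator is a nonzero constant (1) → Zeros: none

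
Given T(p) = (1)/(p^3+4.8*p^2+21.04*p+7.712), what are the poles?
Set denominator = 0: p^3 + 4.8*p^2 + 21.04*p + 7.712 = (p + 0.4)(p^2 + 4.4*p + 19.28) = 0 → Poles: -0.4, -2.2 + 3.8j, -2.2 - 3.8j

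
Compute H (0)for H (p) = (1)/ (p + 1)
DC gain = H(0) = num(0)/den(0) = 1/1 = 1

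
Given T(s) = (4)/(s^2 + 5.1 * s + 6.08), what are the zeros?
Numerator is a nonzero constant (4) → Zeros: none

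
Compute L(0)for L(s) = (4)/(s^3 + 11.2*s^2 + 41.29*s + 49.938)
DC gain = L(0) = num(0)/den(0) = 4/49.938 = 0.0801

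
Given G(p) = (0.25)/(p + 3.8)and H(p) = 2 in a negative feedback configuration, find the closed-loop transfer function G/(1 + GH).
Closed-loop T = G/(1+GH).
Numerator: G_num * H_den = 0.25.
Denominator: G_den * H_den + G_num * H_num = (p + 3.8) + (0.5) = p + 4.3.
T(p) = (0.25)/(p + 4.3)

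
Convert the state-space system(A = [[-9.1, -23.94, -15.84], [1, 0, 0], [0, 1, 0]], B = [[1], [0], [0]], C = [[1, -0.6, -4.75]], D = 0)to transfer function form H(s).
H(s) = C(sI - A)⁻¹B + D.
Characteristic polynomial det(sI - A) = s^3 + 9.1*s^2 + 23.94*s + 15.84.
Numerator from C·adj(sI-A)·B + D·det(sI-A) = s^2 - 0.6*s - 4.75.
H(s) = (s^2 - 0.6*s - 4.75)/(s^3 + 9.1*s^2 + 23.94*s + 15.84)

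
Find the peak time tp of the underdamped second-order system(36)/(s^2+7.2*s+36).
Standard form: ωn²/(s²+2ζωn·s+ωn²) → ωn = 6, ζ = 0.6.
ωd = ωn·√(1-ζ²) = 6·√(1-0.6²) = 4.8.
tp = π/ωd = π/4.8 = 0.6545 s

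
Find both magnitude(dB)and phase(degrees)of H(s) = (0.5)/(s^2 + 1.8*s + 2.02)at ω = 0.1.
Substitute s = j*0.1: H(j0.1) = 0.246777 - 0.0220994j.
|H| = 20*log₁₀(sqrt(Re²+Im²)) = -12.12 dB.
∠H = atan2(Im, Re) = -5.12°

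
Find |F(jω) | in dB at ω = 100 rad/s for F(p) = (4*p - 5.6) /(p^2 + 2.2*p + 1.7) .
Substitute p = j*100: F(j100) = 0.0014397 - 0.0399751j.
|F(j100)| = sqrt(Re² + Im²) = 0.04.
20*log₁₀(0.04) = -27.96 dB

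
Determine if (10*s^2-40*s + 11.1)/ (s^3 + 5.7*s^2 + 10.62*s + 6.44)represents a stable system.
Denominator: s^3 + 5.7*s^2 + 10.62*s + 6.44 = (s + 2)(s + 1.4)(s + 2.3). Poles: -1.4, -2, -2.3. All Re(p)<0: Yes (stable)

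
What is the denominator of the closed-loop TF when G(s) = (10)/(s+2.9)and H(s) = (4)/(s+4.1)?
Characteristic poly = G_den * H_den + G_num * H_num = (s^2 + 7*s + 11.89) + (40) = s^2 + 7*s + 51.89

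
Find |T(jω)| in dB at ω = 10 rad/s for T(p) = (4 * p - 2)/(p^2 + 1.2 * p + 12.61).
Substitute p = j*10: T(j10) = 0.084151 - 0.446163j.
|T(j10)| = sqrt(Re² + Im²) = 0.454.
20*log₁₀(0.454) = -6.86 dB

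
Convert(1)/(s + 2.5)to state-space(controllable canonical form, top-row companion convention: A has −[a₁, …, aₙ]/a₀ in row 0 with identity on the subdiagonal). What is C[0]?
Reachable canonical form: C = numerator coefficients (right-aligned, zero-padded to length n).
num = 1, C = [[1]].
C[0] = 1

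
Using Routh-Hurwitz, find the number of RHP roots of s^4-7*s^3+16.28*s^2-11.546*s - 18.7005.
Routh array:
s^4: [1, 16.28, -18.7005]; s^3: [-7, -11.546]; s^2: [14.6306, -18.7005]; s^1: [-20.4933]; s^0: [-18.7005]
First column: [1, -7, 14.6306, -20.4933, -18.7005]. Sign changes = RHP roots = 3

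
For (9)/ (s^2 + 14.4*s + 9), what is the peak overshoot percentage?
Standard form: ωn²/(s²+2ζωn·s+ωn²) → ωn = 3, ζ = 2.4.
ζ ≥ 1, so the response is non-oscillatory: peak overshoot = 0%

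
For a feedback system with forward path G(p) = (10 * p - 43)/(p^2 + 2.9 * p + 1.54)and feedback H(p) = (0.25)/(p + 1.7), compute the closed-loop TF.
Closed-loop T = G/(1+GH).
Numerator: G_num * H_den = 10*p^2 - 26*p - 73.1.
Denominator: G_den * H_den + G_num * H_num = (p^3 + 4.6*p^2 + 6.47*p + 2.618) + (2.5*p - 10.75) = p^3 + 4.6*p^2 + 8.97*p - 8.132.
T(p) = (10*p^2 - 26*p - 73.1)/(p^3 + 4.6*p^2 + 8.97*p - 8.132)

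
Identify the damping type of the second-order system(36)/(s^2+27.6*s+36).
Standard form: ωn²/(s²+2ζωn·s+ωn²) gives ωn=6, ζ=2.3.
Overdamped (ζ = 2.3 > 1)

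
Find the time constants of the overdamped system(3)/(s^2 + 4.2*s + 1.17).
Overdamped: real poles at -3.9, -0.3. τ = -1/pole → τ₁ = 0.2564, τ₂ = 3.333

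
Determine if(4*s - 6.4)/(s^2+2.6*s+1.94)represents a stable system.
Denominator: s^2 + 2.6*s + 1.94. Poles: -1.3 + 0.5j, -1.3 - 0.5j. All Re(p)<0: Yes (stable)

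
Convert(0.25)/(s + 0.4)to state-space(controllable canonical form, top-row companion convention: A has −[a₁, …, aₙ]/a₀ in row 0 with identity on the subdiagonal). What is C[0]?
Reachable canonical form: C = numerator coefficients (right-aligned, zero-padded to length n).
num = 0.25, C = [[0.25]].
C[0] = 0.25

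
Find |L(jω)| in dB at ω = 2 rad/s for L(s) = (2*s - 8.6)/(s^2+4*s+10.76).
Substitute s = j*2: L(j2) = -0.238255 + 0.873675j.
|L(j2)| = sqrt(Re² + Im²) = 0.9056.
20*log₁₀(0.9056) = -0.86 dB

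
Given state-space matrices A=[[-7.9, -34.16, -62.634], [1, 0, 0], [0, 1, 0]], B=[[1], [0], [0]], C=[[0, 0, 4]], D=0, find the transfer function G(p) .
G(p) = C(pI - A)⁻¹B + D.
Characteristic polynomial det(pI - A) = p^3 + 7.9*p^2 + 34.16*p + 62.634.
Numerator from C·adj(pI-A)·B + D·det(pI-A) = 4.
G(p) = (4)/(p^3 + 7.9*p^2 + 34.16*p + 62.634)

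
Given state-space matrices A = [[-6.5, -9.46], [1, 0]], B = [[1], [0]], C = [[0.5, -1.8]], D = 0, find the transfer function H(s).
H(s) = C(sI - A)⁻¹B + D.
Characteristic polynomial det(sI - A) = s^2 + 6.5*s + 9.46.
Numerator from C·adj(sI-A)·B + D·det(sI-A) = 0.5*s - 1.8.
H(s) = (0.5*s - 1.8)/(s^2 + 6.5*s + 9.46)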